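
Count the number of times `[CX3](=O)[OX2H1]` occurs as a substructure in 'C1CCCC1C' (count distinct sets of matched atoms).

0

[CX3](=O)[OX2H1] is the SMARTS for a carboxylic acid: an sp2 carbon double-bonded to O and single-bonded to an -OH oxygen.
No fragment in the molecule satisfies every constraint, giving 0 matches.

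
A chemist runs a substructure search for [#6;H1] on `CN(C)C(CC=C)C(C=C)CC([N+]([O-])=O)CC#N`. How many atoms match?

5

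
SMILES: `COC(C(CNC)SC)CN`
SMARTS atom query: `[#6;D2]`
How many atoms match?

2

Check the 11 heavy atoms by environment: 2× C (D2) → match; 2× C (D3) → no; 1× O (D2) → no; 3× C (D1) → no; 1× S (D2) → no; 1× N (D2) → no; 1× N (D1) → no.
That gives 2 matching atoms.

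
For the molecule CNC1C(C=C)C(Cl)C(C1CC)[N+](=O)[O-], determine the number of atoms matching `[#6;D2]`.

2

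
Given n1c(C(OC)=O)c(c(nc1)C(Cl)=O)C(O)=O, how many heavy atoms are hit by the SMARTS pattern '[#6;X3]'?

7

Check the 16 heavy atoms by environment: 2× n (aromatic, X2) → no; 4× c (aromatic, X3) → match; 3× C (X3) → match; 3× O (X1) → no; 2× O (X2) → no; 1× C (X4) → no; 1× Cl (X1) → no.
Summing the matching environments: 4 + 3 = 7 matching atoms.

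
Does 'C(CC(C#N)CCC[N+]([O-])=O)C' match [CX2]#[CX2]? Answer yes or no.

The pattern [CX2]#[CX2] describes a carbon-carbon triple bond — an alkyne.
The closest candidate here is a nitrile (-C#N), but the triple bond is C#N, not C#C. No other fragment satisfies the full query, so there is no match.

No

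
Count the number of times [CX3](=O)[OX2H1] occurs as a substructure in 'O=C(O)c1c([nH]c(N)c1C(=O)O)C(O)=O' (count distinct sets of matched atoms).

[CX3](=O)[OX2H1] is the SMARTS for a carboxylic acid: an sp2 carbon double-bonded to O and single-bonded to an -OH oxygen.
The molecule carries 3 separate instances of a carboxylic acid group (-C(=O)OH) meeting every constraint; each maps to a distinct set of atoms, giving 3 matches.

3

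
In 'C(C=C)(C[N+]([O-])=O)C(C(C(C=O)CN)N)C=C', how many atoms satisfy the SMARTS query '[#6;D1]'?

The query [#6;D1] means: carbon bonded to exactly one heavy atom.
Check the 17 heavy atoms by environment: 5× C (D2) → no; 4× C (D3) → no; 2× N (D1) → no; 2× O (D1) → no; 2× C (D1) → match; 1× N (charge +1, D3) → no; 1× O (charge -1, D1) → no.
That gives 2 matching atoms.

2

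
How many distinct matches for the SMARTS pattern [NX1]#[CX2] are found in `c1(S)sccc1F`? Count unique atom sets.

0

[NX1]#[CX2] is the SMARTS for a nitrile: a nitrogen triple-bonded to a two-connected carbon.
No fragment in the molecule satisfies every constraint, giving 0 matches.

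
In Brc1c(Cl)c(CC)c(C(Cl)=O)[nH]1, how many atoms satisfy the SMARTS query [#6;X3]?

5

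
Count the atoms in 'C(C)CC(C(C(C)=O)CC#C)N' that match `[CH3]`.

2

The query [CH3] means: aliphatic carbon with exactly three hydrogens.
Check the 12 heavy atoms by environment: 3× C (H2) → no; 3× C (H1) → no; 2× C (H3) → match; 2× C (H0) → no; 1× O (H0) → no; 1× N (H2) → no.
That gives 2 matching atoms.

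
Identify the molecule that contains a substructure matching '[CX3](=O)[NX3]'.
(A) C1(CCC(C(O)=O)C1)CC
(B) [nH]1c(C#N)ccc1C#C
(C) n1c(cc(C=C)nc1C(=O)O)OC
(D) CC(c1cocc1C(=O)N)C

D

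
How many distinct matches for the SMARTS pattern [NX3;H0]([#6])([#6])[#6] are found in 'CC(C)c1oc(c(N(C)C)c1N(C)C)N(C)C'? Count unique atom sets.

3

[NX3;H0]([#6])([#6])[#6] is the SMARTS for a tertiary amine: a trivalent nitrogen with no H, bonded to three carbons.
The molecule carries 3 separate instances of a dimethylamino group (-N(CH3)2) meeting every constraint; each maps to a distinct set of atoms, giving 3 matches.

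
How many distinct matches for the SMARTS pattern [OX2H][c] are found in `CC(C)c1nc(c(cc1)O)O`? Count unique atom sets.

[OX2H][c] is the SMARTS for a phenol: a hydroxyl oxygen attached to an aromatic carbon.
The molecule carries 2 separate instances of a hydroxyl group (-OH) meeting every constraint; each maps to a distinct set of atoms, giving 2 matches.

2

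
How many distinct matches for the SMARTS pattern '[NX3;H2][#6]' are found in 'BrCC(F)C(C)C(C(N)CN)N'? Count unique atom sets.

3

[NX3;H2][#6] is the SMARTS for a primary amine: a trivalent nitrogen with two H attached to carbon.
The molecule carries 3 separate instances of a primary amino group (-NH2) meeting every constraint; each maps to a distinct set of atoms, giving 3 matches.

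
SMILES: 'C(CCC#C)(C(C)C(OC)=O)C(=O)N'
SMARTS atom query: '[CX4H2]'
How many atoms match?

The query [CX4H2] means: sp3 carbon (X4) with exactly two hydrogens.
Check the 14 heavy atoms by environment: 2× C (H2, X4) → match; 2× C (H1, X4) → no; 2× C (H3, X4) → no; 1× C (H0, X2) → no; 1× C (H1, X2) → no; 2× C (H0, X3) → no; 2× O (H0, X1) → no; 1× O (H0, X2) → no; 1× N (H2, X3) → no.
That gives 2 matching atoms.

2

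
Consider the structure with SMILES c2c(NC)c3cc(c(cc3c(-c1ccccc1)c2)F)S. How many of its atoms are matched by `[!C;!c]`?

3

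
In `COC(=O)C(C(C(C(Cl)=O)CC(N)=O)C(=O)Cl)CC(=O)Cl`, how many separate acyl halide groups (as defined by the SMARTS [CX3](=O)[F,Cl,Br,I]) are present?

3

[CX3](=O)[F,Cl,Br,I] is the SMARTS for an acyl halide: a carbonyl carbon bonded to a halogen.
The molecule carries 3 separate instances of an acyl chloride (-C(=O)Cl) meeting every constraint; each maps to a distinct set of atoms, giving 3 matches.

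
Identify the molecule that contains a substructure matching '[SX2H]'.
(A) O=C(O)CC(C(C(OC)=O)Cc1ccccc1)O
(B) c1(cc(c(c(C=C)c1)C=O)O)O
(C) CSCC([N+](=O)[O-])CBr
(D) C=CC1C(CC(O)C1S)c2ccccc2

[SX2H] describes an aliphatic sulfur with two connections, one being H (a thiol).
(A) has a hydroxyl group (-OH) but it is an -OH, not an -SH.
(B) has a hydroxyl group (-OH) but it is an -OH, not an -SH.
(C) has a methylthio ether (-SCH3) but the sulfur has H0 (bonded to two carbons), not H1.
(D) contains a thiol (-SH), which satisfies every atom and bond constraint.
So the answer is (D).

D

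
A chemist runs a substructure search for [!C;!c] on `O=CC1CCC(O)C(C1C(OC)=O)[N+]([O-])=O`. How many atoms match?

7

Check the 16 heavy atoms by environment: 9× C → no; 5× O → match; 1× N (charge +1) → match; 1× O (charge -1) → match.
Summing the matching environments: 5 + 1 + 1 = 7 matching atoms.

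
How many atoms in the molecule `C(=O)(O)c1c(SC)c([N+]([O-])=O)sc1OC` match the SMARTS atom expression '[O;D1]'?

The query [O;D1] means: aliphatic oxygen bonded to exactly one heavy atom.
Check the 15 heavy atoms by environment: 1× s (aromatic, D2) → no; 4× c (aromatic, D3) → no; 1× C (D3) → no; 3× O (D1) → match; 1× S (D2) → no; 2× C (D1) → no; 1× O (D2) → no; 1× N (charge +1, D3) → no; 1× O (charge -1, D1) → match.
Summing the matching environments: 3 + 1 = 4 matching atoms.

4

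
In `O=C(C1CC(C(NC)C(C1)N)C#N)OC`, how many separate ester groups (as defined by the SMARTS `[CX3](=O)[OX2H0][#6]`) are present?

1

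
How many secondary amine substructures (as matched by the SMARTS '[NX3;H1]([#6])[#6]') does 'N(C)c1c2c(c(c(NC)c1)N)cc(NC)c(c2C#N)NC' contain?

[NX3;H1]([#6])[#6] is the SMARTS for a secondary amine: a trivalent nitrogen with one H, bonded to two carbons.
The molecule carries 4 separate instances of an N-methylamino group (-NHCH3) meeting every constraint; each maps to a distinct set of atoms, giving 4 matches.

4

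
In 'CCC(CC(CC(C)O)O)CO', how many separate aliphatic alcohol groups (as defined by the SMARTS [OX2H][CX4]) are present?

3

[OX2H][CX4] is the SMARTS for an aliphatic alcohol: a hydroxyl oxygen bound to an sp3 (X4) carbon.
The molecule carries 3 separate instances of a hydroxyl group (-OH) meeting every constraint; each maps to a distinct set of atoms, giving 3 matches.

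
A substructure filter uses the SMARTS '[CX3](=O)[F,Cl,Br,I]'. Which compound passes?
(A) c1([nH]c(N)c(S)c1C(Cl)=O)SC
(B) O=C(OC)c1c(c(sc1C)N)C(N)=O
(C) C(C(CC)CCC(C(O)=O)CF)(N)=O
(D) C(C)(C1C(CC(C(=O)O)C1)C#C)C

A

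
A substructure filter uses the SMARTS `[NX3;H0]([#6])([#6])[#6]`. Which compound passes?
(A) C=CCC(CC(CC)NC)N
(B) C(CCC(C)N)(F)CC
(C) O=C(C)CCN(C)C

C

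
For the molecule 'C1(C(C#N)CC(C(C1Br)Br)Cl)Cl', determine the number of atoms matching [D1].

5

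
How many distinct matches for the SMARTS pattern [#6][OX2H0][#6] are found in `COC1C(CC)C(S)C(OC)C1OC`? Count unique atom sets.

3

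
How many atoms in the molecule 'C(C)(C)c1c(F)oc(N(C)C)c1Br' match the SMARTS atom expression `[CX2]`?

0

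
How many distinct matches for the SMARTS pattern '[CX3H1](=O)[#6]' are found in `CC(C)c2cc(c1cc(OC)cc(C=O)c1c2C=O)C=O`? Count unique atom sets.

3

[CX3H1](=O)[#6] is the SMARTS for an aldehyde: an sp2 carbon with one H, double-bonded to O and single-bonded to carbon.
The molecule carries 3 separate instances of an aldehyde (-CHO) meeting every constraint; each maps to a distinct set of atoms, giving 3 matches.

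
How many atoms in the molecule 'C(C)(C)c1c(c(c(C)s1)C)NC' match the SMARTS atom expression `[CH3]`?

The query [CH3] means: aliphatic carbon with exactly three hydrogens.
Check the 12 heavy atoms by environment: 1× s (aromatic, H0) → no; 4× c (aromatic, H0) → no; 5× C (H3) → match; 1× C (H1) → no; 1× N (H1) → no.
That gives 5 matching atoms.

5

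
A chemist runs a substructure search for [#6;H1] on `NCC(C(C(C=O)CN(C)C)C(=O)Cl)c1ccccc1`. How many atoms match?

9

The query [#6;H1] means: any carbon bearing exactly one hydrogen.
Check the 20 heavy atoms by environment: 2× C (H2) → no; 4× C (H1) → match; 1× C (H0) → no; 2× O (H0) → no; 1× Cl (H0) → no; 1× N (H2) → no; 1× c (aromatic, H0) → no; 5× c (aromatic, H1) → match; 1× N (H0) → no; 2× C (H3) → no.
Summing the matching environments: 4 + 5 = 9 matching atoms.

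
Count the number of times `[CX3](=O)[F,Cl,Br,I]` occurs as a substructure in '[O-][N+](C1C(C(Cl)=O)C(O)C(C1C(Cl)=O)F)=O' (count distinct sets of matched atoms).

2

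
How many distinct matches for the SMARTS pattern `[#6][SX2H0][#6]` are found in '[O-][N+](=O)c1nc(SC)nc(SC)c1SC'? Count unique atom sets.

[#6][SX2H0][#6] is the SMARTS for a thioether: an aliphatic sulfur bridging two carbons with no H on the sulfur.
The molecule carries 3 separate instances of a methylthio ether (-SCH3) meeting every constraint; each maps to a distinct set of atoms, giving 3 matches.

3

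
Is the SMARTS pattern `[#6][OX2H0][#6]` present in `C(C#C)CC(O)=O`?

The pattern [#6][OX2H0][#6] describes an aliphatic oxygen bridging two carbons with no H on the oxygen — an ether.
The closest candidate here is a carboxylic acid group (-C(=O)OH), but the -OH oxygen has H1; the =O is OX1, not OX2. No other fragment satisfies the full query, so there is no match.

No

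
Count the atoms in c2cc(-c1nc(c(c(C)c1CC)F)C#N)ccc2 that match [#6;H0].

The query [#6;H0] means: any carbon with no attached hydrogen.
Check the 18 heavy atoms by environment: 1× n (aromatic, H0) → no; 6× c (aromatic, H0) → match; 5× c (aromatic, H1) → no; 2× C (H3) → no; 1× C (H0) → match; 1× N (H0) → no; 1× F (H0) → no; 1× C (H2) → no.
Summing the matching environments: 6 + 1 = 7 matching atoms.

7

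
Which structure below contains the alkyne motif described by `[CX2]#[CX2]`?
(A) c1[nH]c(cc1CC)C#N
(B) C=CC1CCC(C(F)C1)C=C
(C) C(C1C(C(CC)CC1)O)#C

C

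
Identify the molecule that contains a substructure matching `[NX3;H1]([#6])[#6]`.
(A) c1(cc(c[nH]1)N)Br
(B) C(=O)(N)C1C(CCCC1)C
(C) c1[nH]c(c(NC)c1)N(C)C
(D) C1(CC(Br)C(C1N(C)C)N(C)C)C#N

C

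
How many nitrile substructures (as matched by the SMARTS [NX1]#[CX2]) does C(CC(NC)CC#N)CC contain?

1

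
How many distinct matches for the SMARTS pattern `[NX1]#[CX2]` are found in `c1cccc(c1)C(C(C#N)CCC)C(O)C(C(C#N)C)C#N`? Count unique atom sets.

[NX1]#[CX2] is the SMARTS for a nitrile: a nitrogen triple-bonded to a two-connected carbon.
The molecule carries 3 separate instances of a nitrile (-C#N) meeting every constraint; each maps to a distinct set of atoms, giving 3 matches.

3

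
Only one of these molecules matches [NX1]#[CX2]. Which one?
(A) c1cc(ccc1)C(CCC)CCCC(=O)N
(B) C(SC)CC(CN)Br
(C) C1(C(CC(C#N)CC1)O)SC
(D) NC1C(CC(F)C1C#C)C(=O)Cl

C

[NX1]#[CX2] describes a nitrogen triple-bonded to a two-connected carbon (a nitrile).
(A) has a primary amide (-C(=O)NH2) but the nitrogen is NX3, not NX1.
(B) has a primary amino group (-NH2) but the nitrogen is NX3 (three connections), not NX1 triple-bonded.
(C) contains a nitrile (-C#N), which satisfies every atom and bond constraint.
(D) has a primary amino group (-NH2) but the nitrogen is NX3 (three connections), not NX1 triple-bonded.
So the answer is (C).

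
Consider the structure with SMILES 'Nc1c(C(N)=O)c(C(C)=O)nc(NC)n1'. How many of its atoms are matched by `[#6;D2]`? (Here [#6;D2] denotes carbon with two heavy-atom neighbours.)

The query [#6;D2] means: any carbon bonded to exactly two heavy atoms.
Check the 15 heavy atoms by environment: 2× n (aromatic, D2) → no; 4× c (aromatic, D3) → no; 2× C (D3) → no; 2× O (D1) → no; 2× N (D1) → no; 2× C (D1) → no; 1× N (D2) → no.
No environment satisfies the query, so 0 matching atoms.

0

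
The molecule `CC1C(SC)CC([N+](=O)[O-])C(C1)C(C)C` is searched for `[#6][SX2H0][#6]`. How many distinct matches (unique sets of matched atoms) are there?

1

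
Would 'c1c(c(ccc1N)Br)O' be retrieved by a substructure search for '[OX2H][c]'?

The pattern [OX2H][c] describes a hydroxyl oxygen attached to an aromatic carbon — a phenol.
The molecule carries a hydroxyl group (-OH), whose atoms satisfy every constraint of the query, so the pattern matches.

Yes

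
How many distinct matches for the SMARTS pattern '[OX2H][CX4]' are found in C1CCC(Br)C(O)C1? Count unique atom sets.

1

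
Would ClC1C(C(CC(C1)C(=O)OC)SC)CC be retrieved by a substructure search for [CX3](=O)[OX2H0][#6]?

Yes

The pattern [CX3](=O)[OX2H0][#6] describes a carbonyl carbon bonded to an oxygen that is itself bonded to carbon (no H on that O) — an ester.
The molecule carries a methyl-ester group (-C(=O)OCH3), whose atoms satisfy every constraint of the query, so the pattern matches.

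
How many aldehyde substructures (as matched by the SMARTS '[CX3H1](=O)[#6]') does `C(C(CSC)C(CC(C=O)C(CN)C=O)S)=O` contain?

[CX3H1](=O)[#6] is the SMARTS for an aldehyde: an sp2 carbon with one H, double-bonded to O and single-bonded to carbon.
The molecule carries 3 separate instances of an aldehyde (-CHO) meeting every constraint; each maps to a distinct set of atoms, giving 3 matches.

3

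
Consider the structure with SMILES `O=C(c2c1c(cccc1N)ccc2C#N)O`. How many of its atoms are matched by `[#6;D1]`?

The query [#6;D1] means: carbon bonded to exactly one heavy atom.
Check the 16 heavy atoms by environment: 5× c (aromatic, D3) → no; 5× c (aromatic, D2) → no; 2× N (D1) → no; 1× C (D3) → no; 2× O (D1) → no; 1× C (D2) → no.
No environment satisfies the query, so 0 matching atoms.

0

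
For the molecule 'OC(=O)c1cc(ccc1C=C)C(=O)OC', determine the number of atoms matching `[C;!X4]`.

4

The query [C;!X4] means: aliphatic carbon that does not have four total connections.
Check the 15 heavy atoms by environment: 6× c (aromatic, X3) → no; 4× C (X3) → match; 2× O (X1) → no; 2× O (X2) → no; 1× C (X4) → no.
That gives 4 matching atoms.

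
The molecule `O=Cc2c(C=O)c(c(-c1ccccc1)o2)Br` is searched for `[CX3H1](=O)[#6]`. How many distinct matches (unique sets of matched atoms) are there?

[CX3H1](=O)[#6] is the SMARTS for an aldehyde: an sp2 carbon with one H, double-bonded to O and single-bonded to carbon.
The molecule carries 2 separate instances of an aldehyde (-CHO) meeting every constraint; each maps to a distinct set of atoms, giving 2 matches.

2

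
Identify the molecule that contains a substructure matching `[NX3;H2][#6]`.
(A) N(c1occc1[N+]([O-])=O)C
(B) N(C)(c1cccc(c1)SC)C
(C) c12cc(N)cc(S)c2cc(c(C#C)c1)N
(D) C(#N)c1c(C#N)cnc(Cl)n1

C

[NX3;H2][#6] describes a trivalent nitrogen with two H attached to carbon (a primary amine).
(A) has a nitro group (-[N+](=O)[O-]) but the nitrogen is [N+] with no H, not NX3H2.
(B) has a dimethylamino group (-N(CH3)2) but the nitrogen has H0, not H2.
(C) contains a primary amino group (-NH2), which satisfies every atom and bond constraint.
(D) has a nitrile (-C#N) but the nitrogen is NX1 (triple-bonded), not NX3 with two H.
So the answer is (C).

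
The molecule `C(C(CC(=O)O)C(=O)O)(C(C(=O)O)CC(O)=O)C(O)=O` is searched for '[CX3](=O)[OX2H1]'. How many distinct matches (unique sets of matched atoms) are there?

[CX3](=O)[OX2H1] is the SMARTS for a carboxylic acid: an sp2 carbon double-bonded to O and single-bonded to an -OH oxygen.
The molecule carries 5 separate instances of a carboxylic acid group (-C(=O)OH) meeting every constraint; each maps to a distinct set of atoms, giving 5 matches.

5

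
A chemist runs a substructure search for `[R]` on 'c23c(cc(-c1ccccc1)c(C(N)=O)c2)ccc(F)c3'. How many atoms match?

The query [R] means: R matches any atom that is part of a ring.
Check the 20 heavy atoms by environment: 16× c (aromatic, in 6-ring) → match; 1× C (acyclic) → no; 1× O (acyclic) → no; 1× N (acyclic) → no; 1× F (acyclic) → no.
That gives 16 matching atoms.

16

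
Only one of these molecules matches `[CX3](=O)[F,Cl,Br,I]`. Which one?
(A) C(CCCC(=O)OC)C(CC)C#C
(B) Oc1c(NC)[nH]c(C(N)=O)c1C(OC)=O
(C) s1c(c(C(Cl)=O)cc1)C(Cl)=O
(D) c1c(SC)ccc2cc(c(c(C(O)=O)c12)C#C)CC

[CX3](=O)[F,Cl,Br,I] describes a carbonyl carbon bonded to a halogen (an acyl halide).
(A) has a methyl-ester group (-C(=O)OCH3) but the carbonyl is bonded to -O-C, not to a halogen.
(B) has a methyl-ester group (-C(=O)OCH3) but the carbonyl is bonded to -O-C, not to a halogen.
(C) contains an acyl chloride (-C(=O)Cl), which satisfies every atom and bond constraint.
(D) has a carboxylic acid group (-C(=O)OH) but the carbonyl is bonded to -OH, not to a halogen.
So the answer is (C).

C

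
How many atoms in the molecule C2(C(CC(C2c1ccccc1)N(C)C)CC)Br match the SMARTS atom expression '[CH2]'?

2

Check the 17 heavy atoms by environment: 4× C (H1) → no; 2× C (H2) → match; 1× c (aromatic, H0) → no; 5× c (aromatic, H1) → no; 1× N (H0) → no; 3× C (H3) → no; 1× Br (H0) → no.
That gives 2 matching atoms.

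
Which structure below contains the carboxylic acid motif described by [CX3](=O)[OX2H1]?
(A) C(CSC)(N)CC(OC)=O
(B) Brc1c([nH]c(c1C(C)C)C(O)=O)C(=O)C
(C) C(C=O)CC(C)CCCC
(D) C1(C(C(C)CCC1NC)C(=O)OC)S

[CX3](=O)[OX2H1] describes an sp2 carbon double-bonded to O and single-bonded to an -OH oxygen (a carboxylic acid).
(A) has a methyl-ester group (-C(=O)OCH3) but the singly-bonded O has no H (OX2H0, not OX2H1).
(B) contains a carboxylic acid group (-C(=O)OH), which satisfies every atom and bond constraint.
(C) has an aldehyde (-CHO) but there is no singly-bonded oxygen on the carbonyl carbon.
(D) has a methyl-ester group (-C(=O)OCH3) but the singly-bonded O has no H (OX2H0, not OX2H1).
So the answer is (B).

B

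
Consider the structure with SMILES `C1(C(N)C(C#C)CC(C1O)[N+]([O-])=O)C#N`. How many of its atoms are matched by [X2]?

Check the 15 heavy atoms by environment: 6× C (X4) → no; 1× O (X2) → match; 3× C (X2) → match; 1× N (X1) → no; 1× N (X3) → no; 1× N (charge +1, X3) → no; 1× O (charge -1, X1) → no; 1× O (X1) → no.
Summing the matching environments: 1 + 3 = 4 matching atoms.

4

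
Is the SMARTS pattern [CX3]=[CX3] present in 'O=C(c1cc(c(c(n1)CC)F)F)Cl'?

No

The pattern [CX3]=[CX3] describes a non-aromatic C=C double bond between two sp2 carbons — an alkene.
The closest candidate here is an ethyl group (-CH2CH3), but its C-C bond is a single bond between CX4 carbons, not CX3=CX3. No other fragment satisfies the full query, so there is no match.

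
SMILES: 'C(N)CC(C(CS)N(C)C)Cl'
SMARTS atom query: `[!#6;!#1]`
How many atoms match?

4

The query [!#6;!#1] means: not carbon and not hydrogen — any heteroatom.
Check the 11 heavy atoms by environment: 7× C → no; 2× N → match; 1× S → match; 1× Cl → match.
Summing the matching environments: 2 + 1 + 1 = 4 matching atoms.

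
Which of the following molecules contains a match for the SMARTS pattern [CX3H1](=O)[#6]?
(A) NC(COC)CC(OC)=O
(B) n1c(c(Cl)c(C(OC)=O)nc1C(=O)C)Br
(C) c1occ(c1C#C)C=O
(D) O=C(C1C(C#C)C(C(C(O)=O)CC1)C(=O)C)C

C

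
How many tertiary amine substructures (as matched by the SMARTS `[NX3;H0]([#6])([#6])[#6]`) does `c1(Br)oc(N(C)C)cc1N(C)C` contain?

2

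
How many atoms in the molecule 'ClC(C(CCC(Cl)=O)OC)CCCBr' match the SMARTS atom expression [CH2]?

5

The query [CH2] means: aliphatic carbon with exactly two hydrogens.
Check the 14 heavy atoms by environment: 5× C (H2) → match; 2× C (H1) → no; 2× O (H0) → no; 1× C (H3) → no; 1× Br (H0) → no; 2× Cl (H0) → no; 1× C (H0) → no.
That gives 5 matching atoms.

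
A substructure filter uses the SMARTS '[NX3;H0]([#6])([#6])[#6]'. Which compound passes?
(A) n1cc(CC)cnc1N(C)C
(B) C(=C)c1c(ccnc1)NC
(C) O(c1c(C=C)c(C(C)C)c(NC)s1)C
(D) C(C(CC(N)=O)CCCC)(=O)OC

A

[NX3;H0]([#6])([#6])[#6] describes a trivalent nitrogen with no H, bonded to three carbons (a tertiary amine).
(A) contains a dimethylamino group (-N(CH3)2), which satisfies every atom and bond constraint.
(B) has an N-methylamino group (-NHCH3) but the nitrogen still has one H (H1), not H0.
(C) has an N-methylamino group (-NHCH3) but the nitrogen still has one H (H1), not H0.
(D) has a primary amide (-C(=O)NH2) but the amide nitrogen has H2 and only one carbon neighbour.
So the answer is (A).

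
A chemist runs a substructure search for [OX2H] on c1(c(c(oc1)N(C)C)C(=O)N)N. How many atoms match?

0

The query [OX2H] means: aliphatic oxygen with two connections, one of which is H — an -OH oxygen.
Check the 12 heavy atoms by environment: 1× o (aromatic, H0, X2) → no; 1× c (aromatic, H1, X3) → no; 3× c (aromatic, H0, X3) → no; 1× N (H0, X3) → no; 2× C (H3, X4) → no; 2× N (H2, X3) → no; 1× C (H0, X3) → no; 1× O (H0, X1) → no.
No environment satisfies the query, so 0 matching atoms.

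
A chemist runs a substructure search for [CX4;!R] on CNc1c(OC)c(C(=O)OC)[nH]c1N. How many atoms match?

3

Check the 14 heavy atoms by environment: 1× n (aromatic, X3, in 5-ring) → no; 4× c (aromatic, X3, in 5-ring) → no; 1× C (X3, acyclic) → no; 1× O (X1, acyclic) → no; 2× O (X2, acyclic) → no; 3× C (X4, acyclic) → match; 2× N (X3, acyclic) → no.
That gives 3 matching atoms.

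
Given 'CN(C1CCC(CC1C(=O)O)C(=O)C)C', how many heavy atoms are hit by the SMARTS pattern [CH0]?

2

The query [CH0] means: aliphatic carbon with no attached hydrogen.
Check the 15 heavy atoms by environment: 3× C (H2) → no; 3× C (H1) → no; 2× C (H0) → match; 2× O (H0) → no; 1× O (H1) → no; 1× N (H0) → no; 3× C (H3) → no.
That gives 2 matching atoms.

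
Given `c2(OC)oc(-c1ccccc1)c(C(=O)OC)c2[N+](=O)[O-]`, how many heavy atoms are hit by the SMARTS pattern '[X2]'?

3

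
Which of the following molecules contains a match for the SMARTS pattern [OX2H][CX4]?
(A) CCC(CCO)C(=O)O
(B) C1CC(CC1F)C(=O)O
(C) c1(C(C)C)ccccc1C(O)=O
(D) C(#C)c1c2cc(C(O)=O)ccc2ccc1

A

[OX2H][CX4] describes a hydroxyl oxygen bound to an sp3 (X4) carbon (an aliphatic alcohol).
(A) contains a hydroxyl group (-OH), which satisfies every atom and bond constraint.
(B) has a carboxylic acid group (-C(=O)OH) but the -OH is on a CX3 carbonyl carbon, not a CX4 carbon.
(C) has a carboxylic acid group (-C(=O)OH) but the -OH is on a CX3 carbonyl carbon, not a CX4 carbon.
(D) has a carboxylic acid group (-C(=O)OH) but the -OH is on a CX3 carbonyl carbon, not a CX4 carbon.
So the answer is (A).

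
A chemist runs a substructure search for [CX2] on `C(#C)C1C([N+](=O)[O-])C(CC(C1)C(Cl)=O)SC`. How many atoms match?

The query [CX2] means: C with X2: aliphatic carbon with exactly 2 total connections.
Check the 16 heavy atoms by environment: 7× C (X4) → no; 1× C (X3) → no; 2× O (X1) → no; 1× Cl (X1) → no; 2× C (X2) → match; 1× N (charge +1, X3) → no; 1× O (charge -1, X1) → no; 1× S (X2) → no.
That gives 2 matching atoms.

2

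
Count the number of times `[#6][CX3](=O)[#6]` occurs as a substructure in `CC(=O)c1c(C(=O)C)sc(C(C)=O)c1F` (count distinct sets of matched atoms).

[#6][CX3](=O)[#6] is the SMARTS for a ketone: a carbonyl carbon (no H) flanked by two carbons.
The molecule carries 3 separate instances of an acetyl/ketone group (-C(=O)CH3) meeting every constraint; each maps to a distinct set of atoms, giving 3 matches.

3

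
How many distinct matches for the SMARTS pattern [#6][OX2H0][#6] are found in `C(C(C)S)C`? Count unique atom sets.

[#6][OX2H0][#6] is the SMARTS for an ether: an aliphatic oxygen bridging two carbons with no H on the oxygen.
No fragment in the molecule satisfies every constraint, giving 0 matches.

0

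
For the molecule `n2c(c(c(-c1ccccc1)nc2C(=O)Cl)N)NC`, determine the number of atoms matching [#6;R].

10

The query [#6;R] means: carbon that is part of a ring.
Check the 18 heavy atoms by environment: 2× n (aromatic, in 6-ring) → no; 10× c (aromatic, in 6-ring) → match; 2× N (acyclic) → no; 2× C (acyclic) → no; 1× O (acyclic) → no; 1× Cl (acyclic) → no.
That gives 10 matching atoms.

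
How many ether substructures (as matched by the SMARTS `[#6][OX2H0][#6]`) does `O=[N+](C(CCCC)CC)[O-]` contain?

0

[#6][OX2H0][#6] is the SMARTS for an ether: an aliphatic oxygen bridging two carbons with no H on the oxygen.
No fragment in the molecule satisfies every constraint, giving 0 matches.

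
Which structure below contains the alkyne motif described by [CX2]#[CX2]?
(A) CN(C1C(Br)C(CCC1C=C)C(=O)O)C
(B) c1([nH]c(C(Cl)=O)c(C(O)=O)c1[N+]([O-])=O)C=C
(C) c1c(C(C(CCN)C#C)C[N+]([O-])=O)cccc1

C

[CX2]#[CX2] describes a carbon-carbon triple bond (an alkyne).
(A) has a vinyl group (-CH=CH2) but the C=C is a double bond; both carbons are CX3, not CX2.
(B) has a vinyl group (-CH=CH2) but the C=C is a double bond; both carbons are CX3, not CX2.
(C) contains an ethynyl group (-C#CH), which satisfies every atom and bond constraint.
So the answer is (C).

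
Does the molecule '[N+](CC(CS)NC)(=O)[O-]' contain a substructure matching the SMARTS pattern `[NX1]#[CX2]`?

No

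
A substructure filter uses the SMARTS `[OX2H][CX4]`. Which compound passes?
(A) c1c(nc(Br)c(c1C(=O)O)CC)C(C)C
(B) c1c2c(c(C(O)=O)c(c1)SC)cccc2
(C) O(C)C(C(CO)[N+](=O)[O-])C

C

[OX2H][CX4] describes a hydroxyl oxygen bound to an sp3 (X4) carbon (an aliphatic alcohol).
(A) has a carboxylic acid group (-C(=O)OH) but the -OH is on a CX3 carbonyl carbon, not a CX4 carbon.
(B) has a carboxylic acid group (-C(=O)OH) but the -OH is on a CX3 carbonyl carbon, not a CX4 carbon.
(C) contains a hydroxyl group (-OH), which satisfies every atom and bond constraint.
So the answer is (C).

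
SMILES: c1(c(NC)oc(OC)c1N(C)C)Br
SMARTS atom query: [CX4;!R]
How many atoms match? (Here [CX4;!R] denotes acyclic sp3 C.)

4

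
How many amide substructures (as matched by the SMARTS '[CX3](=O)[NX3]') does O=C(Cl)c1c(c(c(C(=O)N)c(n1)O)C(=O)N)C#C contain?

[CX3](=O)[NX3] is the SMARTS for an amide: a carbonyl carbon bonded to a trivalent nitrogen.
The molecule carries 2 separate instances of a primary amide (-C(=O)NH2) meeting every constraint; each maps to a distinct set of atoms, giving 2 matches.

2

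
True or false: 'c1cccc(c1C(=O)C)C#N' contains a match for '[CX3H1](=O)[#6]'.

The pattern [CX3H1](=O)[#6] describes an sp2 carbon with one H, double-bonded to O and single-bonded to carbon — an aldehyde.
The closest candidate here is an acetyl/ketone group (-C(=O)CH3), but the carbonyl carbon has H0 (two carbon neighbours), not H1. No other fragment satisfies the full query, so there is no match.

False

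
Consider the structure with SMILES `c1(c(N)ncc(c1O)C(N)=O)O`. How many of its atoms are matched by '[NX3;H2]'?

2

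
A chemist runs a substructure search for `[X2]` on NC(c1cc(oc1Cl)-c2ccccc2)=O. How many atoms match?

1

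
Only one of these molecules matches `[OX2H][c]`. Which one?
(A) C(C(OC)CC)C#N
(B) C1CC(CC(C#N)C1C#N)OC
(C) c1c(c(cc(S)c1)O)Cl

C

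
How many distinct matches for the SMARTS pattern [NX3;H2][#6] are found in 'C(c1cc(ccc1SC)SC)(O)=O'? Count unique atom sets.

[NX3;H2][#6] is the SMARTS for a primary amine: a trivalent nitrogen with two H attached to carbon.
No fragment in the molecule satisfies every constraint, giving 0 matches.

0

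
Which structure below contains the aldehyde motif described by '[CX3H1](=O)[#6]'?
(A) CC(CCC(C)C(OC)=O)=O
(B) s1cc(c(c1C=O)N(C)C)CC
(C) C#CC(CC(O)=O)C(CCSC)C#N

B

[CX3H1](=O)[#6] describes an sp2 carbon with one H, double-bonded to O and single-bonded to carbon (an aldehyde).
(A) has an acetyl/ketone group (-C(=O)CH3) but the carbonyl carbon has H0 (two carbon neighbours), not H1.
(B) contains an aldehyde (-CHO), which satisfies every atom and bond constraint.
(C) has a carboxylic acid group (-C(=O)OH) but the carbonyl carbon has H0 and is bonded to O, not H1.
So the answer is (B).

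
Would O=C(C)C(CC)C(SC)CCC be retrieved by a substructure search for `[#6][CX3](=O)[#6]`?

Yes

The pattern [#6][CX3](=O)[#6] describes a carbonyl carbon (no H) flanked by two carbons — a ketone.
The molecule carries an acetyl/ketone group (-C(=O)CH3), whose atoms satisfy every constraint of the query, so the pattern matches.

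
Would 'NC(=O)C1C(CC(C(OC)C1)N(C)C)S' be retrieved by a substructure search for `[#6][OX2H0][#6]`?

Yes

The pattern [#6][OX2H0][#6] describes an aliphatic oxygen bridging two carbons with no H on the oxygen — an ether.
The molecule carries a methoxy ether (-OCH3), whose atoms satisfy every constraint of the query, so the pattern matches.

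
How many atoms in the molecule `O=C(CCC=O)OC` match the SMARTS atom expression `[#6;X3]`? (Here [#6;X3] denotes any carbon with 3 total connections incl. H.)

2

The query [#6;X3] means: any carbon (aromatic or not) with three total connections.
Check the 8 heavy atoms by environment: 3× C (X4) → no; 2× C (X3) → match; 2× O (X1) → no; 1× O (X2) → no.
That gives 2 matching atoms.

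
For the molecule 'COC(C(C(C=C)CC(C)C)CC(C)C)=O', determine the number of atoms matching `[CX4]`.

11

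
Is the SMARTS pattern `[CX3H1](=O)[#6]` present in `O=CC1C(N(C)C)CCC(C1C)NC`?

The pattern [CX3H1](=O)[#6] describes an sp2 carbon with one H, double-bonded to O and single-bonded to carbon — an aldehyde.
The molecule carries an aldehyde (-CHO), whose atoms satisfy every constraint of the query, so the pattern matches.

Yes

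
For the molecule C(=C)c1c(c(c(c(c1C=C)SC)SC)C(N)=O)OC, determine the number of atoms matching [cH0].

6

The query [cH0] means: aromatic carbon with no attached hydrogen (substituted or ring-fusion).
Check the 19 heavy atoms by environment: 6× c (aromatic, H0) → match; 2× C (H1) → no; 2× C (H2) → no; 1× C (H0) → no; 2× O (H0) → no; 1× N (H2) → no; 3× C (H3) → no; 2× S (H0) → no.
That gives 6 matching atoms.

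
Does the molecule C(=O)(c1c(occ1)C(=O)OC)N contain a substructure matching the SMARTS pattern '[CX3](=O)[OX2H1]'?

No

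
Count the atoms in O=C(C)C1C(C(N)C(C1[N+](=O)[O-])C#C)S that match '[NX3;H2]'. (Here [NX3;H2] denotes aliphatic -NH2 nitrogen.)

1

Check the 15 heavy atoms by environment: 5× C (H1, X4) → no; 1× N (H2, X3) → match; 1× N (charge +1, H0, X3) → no; 1× O (charge -1, H0, X1) → no; 2× O (H0, X1) → no; 1× C (H0, X2) → no; 1× C (H1, X2) → no; 1× C (H0, X3) → no; 1× C (H3, X4) → no; 1× S (H1, X2) → no.
That gives 1 matching atom.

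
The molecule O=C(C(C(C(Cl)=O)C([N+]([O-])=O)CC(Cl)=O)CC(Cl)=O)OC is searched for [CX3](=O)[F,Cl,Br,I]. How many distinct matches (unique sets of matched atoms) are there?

3

[CX3](=O)[F,Cl,Br,I] is the SMARTS for an acyl halide: a carbonyl carbon bonded to a halogen.
The molecule carries 3 separate instances of an acyl chloride (-C(=O)Cl) meeting every constraint; each maps to a distinct set of atoms, giving 3 matches.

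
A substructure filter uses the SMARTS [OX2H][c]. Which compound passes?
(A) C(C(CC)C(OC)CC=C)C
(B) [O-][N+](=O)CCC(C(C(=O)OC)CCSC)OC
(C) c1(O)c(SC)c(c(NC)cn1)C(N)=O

C

[OX2H][c] describes a hydroxyl oxygen attached to an aromatic carbon (a phenol).
(A) has a methoxy ether (-OCH3) but the oxygen has H0, not H1.
(B) has a methoxy ether (-OCH3) but the oxygen has H0, not H1.
(C) contains a hydroxyl group (-OH), which satisfies every atom and bond constraint.
So the answer is (C).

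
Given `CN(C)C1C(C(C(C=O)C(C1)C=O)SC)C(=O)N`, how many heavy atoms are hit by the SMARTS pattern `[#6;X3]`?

3

Check the 18 heavy atoms by environment: 9× C (X4) → no; 3× C (X3) → match; 3× O (X1) → no; 1× S (X2) → no; 2× N (X3) → no.
That gives 3 matching atoms.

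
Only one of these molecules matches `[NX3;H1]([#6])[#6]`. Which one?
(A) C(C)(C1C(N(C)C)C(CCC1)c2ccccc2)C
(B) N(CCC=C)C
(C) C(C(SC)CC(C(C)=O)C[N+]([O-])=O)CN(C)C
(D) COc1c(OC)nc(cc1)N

[NX3;H1]([#6])[#6] describes a trivalent nitrogen with one H, bonded to two carbons (a secondary amine).
(A) has a dimethylamino group (-N(CH3)2) but the nitrogen has H0, not H1.
(B) contains an N-methylamino group (-NHCH3), which satisfies every atom and bond constraint.
(C) has a dimethylamino group (-N(CH3)2) but the nitrogen has H0, not H1.
(D) has a primary amino group (-NH2) but the nitrogen has H2 and only one carbon neighbour.
So the answer is (B).

B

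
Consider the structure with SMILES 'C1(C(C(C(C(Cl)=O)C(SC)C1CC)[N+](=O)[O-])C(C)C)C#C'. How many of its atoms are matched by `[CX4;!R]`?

The query [CX4;!R] means: aliphatic carbon with four total connections, not in a ring.
Check the 21 heavy atoms by environment: 6× C (X4, in 6-ring) → no; 1× N (charge +1, X3, acyclic) → no; 1× O (charge -1, X1, acyclic) → no; 2× O (X1, acyclic) → no; 6× C (X4, acyclic) → match; 1× C (X3, acyclic) → no; 1× Cl (X1, acyclic) → no; 2× C (X2, acyclic) → no; 1× S (X2, acyclic) → no.
That gives 6 matching atoms.

6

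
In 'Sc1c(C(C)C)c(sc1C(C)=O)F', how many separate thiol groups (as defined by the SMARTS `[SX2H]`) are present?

[SX2H] is the SMARTS for a thiol: an aliphatic sulfur with two connections, one being H.
Exactly one fragment in the molecule meets all constraints, giving 1 match.

1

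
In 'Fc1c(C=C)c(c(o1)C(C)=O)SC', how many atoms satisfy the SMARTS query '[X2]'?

The query [X2] means: any atom with exactly two total connections (bonds + H).
Check the 13 heavy atoms by environment: 1× o (aromatic, X2) → match; 4× c (aromatic, X3) → no; 1× S (X2) → match; 2× C (X4) → no; 1× F (X1) → no; 3× C (X3) → no; 1× O (X1) → no.
Summing the matching environments: 1 + 1 = 2 matching atoms.

2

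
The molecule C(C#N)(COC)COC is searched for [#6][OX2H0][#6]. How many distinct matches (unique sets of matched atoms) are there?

2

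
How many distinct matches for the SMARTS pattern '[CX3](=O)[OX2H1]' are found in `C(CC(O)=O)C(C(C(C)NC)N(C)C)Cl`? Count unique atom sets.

[CX3](=O)[OX2H1] is the SMARTS for a carboxylic acid: an sp2 carbon double-bonded to O and single-bonded to an -OH oxygen.
Exactly one fragment in the molecule meets all constraints, giving 1 match.

1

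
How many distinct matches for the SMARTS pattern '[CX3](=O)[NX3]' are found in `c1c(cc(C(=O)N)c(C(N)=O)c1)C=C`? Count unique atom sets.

2

[CX3](=O)[NX3] is the SMARTS for an amide: a carbonyl carbon bonded to a trivalent nitrogen.
The molecule carries 2 separate instances of a primary amide (-C(=O)NH2) meeting every constraint; each maps to a distinct set of atoms, giving 2 matches.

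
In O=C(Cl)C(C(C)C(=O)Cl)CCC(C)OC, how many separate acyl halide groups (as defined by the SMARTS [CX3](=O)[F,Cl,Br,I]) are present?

2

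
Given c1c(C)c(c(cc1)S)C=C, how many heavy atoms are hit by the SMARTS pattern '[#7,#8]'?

0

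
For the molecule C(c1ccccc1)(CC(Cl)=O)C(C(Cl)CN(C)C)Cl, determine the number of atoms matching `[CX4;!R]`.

7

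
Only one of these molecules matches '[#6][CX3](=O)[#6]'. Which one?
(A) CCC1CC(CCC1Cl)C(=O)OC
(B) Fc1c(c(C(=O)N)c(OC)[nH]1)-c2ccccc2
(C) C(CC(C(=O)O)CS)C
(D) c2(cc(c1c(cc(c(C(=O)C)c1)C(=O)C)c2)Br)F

[#6][CX3](=O)[#6] describes a carbonyl carbon (no H) flanked by two carbons (a ketone).
(A) has a methyl-ester group (-C(=O)OCH3) but one neighbour of the carbonyl carbon is O, not C.
(B) has a primary amide (-C(=O)NH2) but one neighbour of the carbonyl carbon is N, not C.
(C) has a carboxylic acid group (-C(=O)OH) but one neighbour of the carbonyl carbon is O, not C.
(D) contains an acetyl/ketone group (-C(=O)CH3), which satisfies every atom and bond constraint.
So the answer is (D).

D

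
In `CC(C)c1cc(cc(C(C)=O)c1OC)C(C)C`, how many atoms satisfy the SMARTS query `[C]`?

9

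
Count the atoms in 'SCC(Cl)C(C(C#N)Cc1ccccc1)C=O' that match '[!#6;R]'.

The query [!#6;R] means: non-carbon atom that is part of a ring.
Check the 17 heavy atoms by environment: 7× C (acyclic) → no; 1× S (acyclic) → no; 1× N (acyclic) → no; 1× Cl (acyclic) → no; 6× c (aromatic, in 6-ring) → no; 1× O (acyclic) → no.
No environment satisfies the query, so 0 matching atoms.

0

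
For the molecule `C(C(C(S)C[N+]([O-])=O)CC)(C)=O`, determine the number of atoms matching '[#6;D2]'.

The query [#6;D2] means: any carbon bonded to exactly two heavy atoms.
Check the 12 heavy atoms by environment: 2× C (D2) → match; 3× C (D3) → no; 1× N (charge +1, D3) → no; 1× O (charge -1, D1) → no; 2× O (D1) → no; 2× C (D1) → no; 1× S (D1) → no.
That gives 2 matching atoms.

2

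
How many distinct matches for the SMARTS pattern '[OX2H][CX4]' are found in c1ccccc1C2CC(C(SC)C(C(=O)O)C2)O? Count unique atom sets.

[OX2H][CX4] is the SMARTS for an aliphatic alcohol: a hydroxyl oxygen bound to an sp3 (X4) carbon.
Exactly one fragment in the molecule meets all constraints, giving 1 match.

1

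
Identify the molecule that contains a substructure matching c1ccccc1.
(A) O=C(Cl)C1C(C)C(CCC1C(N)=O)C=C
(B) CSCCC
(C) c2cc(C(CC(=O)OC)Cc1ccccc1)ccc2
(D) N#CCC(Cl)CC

C

c1ccccc1 describes six aromatic carbons in a ring (a benzene ring).
(A) has a methyl group (-CH3) but no six-membered all-carbon aromatic ring is present.
(B) has a methyl group (-CH3) but no six-membered all-carbon aromatic ring is present.
(C) contains a phenyl ring, which satisfies every atom and bond constraint.
(D) has a methyl group (-CH3) but no six-membered all-carbon aromatic ring is present.
So the answer is (C).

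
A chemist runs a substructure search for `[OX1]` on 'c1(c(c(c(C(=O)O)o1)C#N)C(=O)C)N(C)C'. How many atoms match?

2

The query [OX1] means: aliphatic oxygen with one total connection — typically a carbonyl =O or an oxide.
Check the 16 heavy atoms by environment: 1× o (aromatic, X2) → no; 4× c (aromatic, X3) → no; 1× C (X2) → no; 1× N (X1) → no; 1× N (X3) → no; 3× C (X4) → no; 2× C (X3) → no; 2× O (X1) → match; 1× O (X2) → no.
That gives 2 matching atoms.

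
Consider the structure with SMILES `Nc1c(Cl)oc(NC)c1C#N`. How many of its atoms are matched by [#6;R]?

4

The query [#6;R] means: carbon that is part of a ring.
Check the 11 heavy atoms by environment: 1× o (aromatic, in 5-ring) → no; 4× c (aromatic, in 5-ring) → match; 1× Cl (acyclic) → no; 3× N (acyclic) → no; 2× C (acyclic) → no.
That gives 4 matching atoms.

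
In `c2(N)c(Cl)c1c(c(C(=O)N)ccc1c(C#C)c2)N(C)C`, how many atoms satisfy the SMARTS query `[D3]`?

9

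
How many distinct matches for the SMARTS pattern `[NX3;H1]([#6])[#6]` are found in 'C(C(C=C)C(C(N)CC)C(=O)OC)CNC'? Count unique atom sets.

1

[NX3;H1]([#6])[#6] is the SMARTS for a secondary amine: a trivalent nitrogen with one H, bonded to two carbons.
Exactly one fragment in the molecule meets all constraints, giving 1 match.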